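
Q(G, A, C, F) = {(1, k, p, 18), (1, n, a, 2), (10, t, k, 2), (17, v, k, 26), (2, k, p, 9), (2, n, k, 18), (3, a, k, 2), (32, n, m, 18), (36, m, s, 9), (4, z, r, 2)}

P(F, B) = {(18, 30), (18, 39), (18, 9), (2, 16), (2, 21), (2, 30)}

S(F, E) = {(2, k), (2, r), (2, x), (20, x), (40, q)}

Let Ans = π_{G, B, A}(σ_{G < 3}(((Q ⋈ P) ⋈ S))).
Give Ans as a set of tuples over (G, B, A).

{(1, 16, n), (1, 21, n), (1, 30, n)}

Natural join on F: {(1, k, p, 18, 30), (1, k, p, 18, 39), (1, k, p, 18, 9), (1, n, a, 2, 16), (1, n, a, 2, 21), (1, n, a, 2, 30), (10, t, k, 2, 16), (10, t, k, 2, 21), (10, t, k, 2, 30), (2, n, k, 18, 30), (2, n, k, 18, 39), (2, n, k, 18, 9), (3, a, k, 2, 16), (3, a, k, 2, 21), (3, a, k, 2, 30), (32, n, m, 18, 30), (32, n, m, 18, 39), (32, n, m, 18, 9), (4, z, r, 2, 16), (4, z, r, 2, 21), (4, z, r, 2, 30)}
Natural join on F: {(1, n, a, 2, 16, k), (1, n, a, 2, 16, r), (1, n, a, 2, 16, x), (1, n, a, 2, 21, k), (1, n, a, 2, 21, r), (1, n, a, 2, 21, x), (1, n, a, 2, 30, k), (1, n, a, 2, 30, r), (1, n, a, 2, 30, x), (10, t, k, 2, 16, k), (10, t, k, 2, 16, r), (10, t, k, 2, 16, x), (10, t, k, 2, 21, k), (10, t, k, 2, 21, r), (10, t, k, 2, 21, x), (10, t, k, 2, 30, k), (10, t, k, 2, 30, r), (10, t, k, 2, 30, x), (3, a, k, 2, 16, k), (3, a, k, 2, 16, r), (3, a, k, 2, 16, x), (3, a, k, 2, 21, k), (3, a, k, 2, 21, r), (3, a, k, 2, 21, x), (3, a, k, 2, 30, k), (3, a, k, 2, 30, r), (3, a, k, 2, 30, x), (4, z, r, 2, 16, k), (4, z, r, 2, 16, r), (4, z, r, 2, 16, x), (4, z, r, 2, 21, k), (4, z, r, 2, 21, r), (4, z, r, 2, 21, x), (4, z, r, 2, 30, k), (4, z, r, 2, 30, r), (4, z, r, 2, 30, x)}
σ[G < 3]: keep tuples satisfying G < 3 → {(1, n, a, 2, 16, k), (1, n, a, 2, 16, r), (1, n, a, 2, 16, x), (1, n, a, 2, 21, k), (1, n, a, 2, 21, r), (1, n, a, 2, 21, x), (1, n, a, 2, 30, k), (1, n, a, 2, 30, r), (1, n, a, 2, 30, x)}
Keep only column(s) G, B, A (6 duplicate(s) eliminated): {(1, 16, n), (1, 21, n), (1, 30, n)}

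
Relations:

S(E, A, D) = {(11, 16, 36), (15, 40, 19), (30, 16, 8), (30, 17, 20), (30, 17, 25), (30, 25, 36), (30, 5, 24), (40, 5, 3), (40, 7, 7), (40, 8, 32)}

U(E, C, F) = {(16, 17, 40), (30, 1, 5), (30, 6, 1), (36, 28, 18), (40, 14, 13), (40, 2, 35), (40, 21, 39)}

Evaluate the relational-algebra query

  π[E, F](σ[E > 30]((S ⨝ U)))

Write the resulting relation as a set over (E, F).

Natural join on E: {(30, 16, 8, 1, 5), (30, 16, 8, 6, 1), (30, 17, 20, 1, 5), (30, 17, 20, 6, 1), (30, 17, 25, 1, 5), (30, 17, 25, 6, 1), (30, 25, 36, 1, 5), (30, 25, 36, 6, 1), (30, 5, 24, 1, 5), (30, 5, 24, 6, 1), (40, 5, 3, 14, 13), (40, 5, 3, 2, 35), (40, 5, 3, 21, 39), (40, 7, 7, 14, 13), (40, 7, 7, 2, 35), (40, 7, 7, 21, 39), (40, 8, 32, 14, 13), (40, 8, 32, 2, 35), (40, 8, 32, 21, 39)}
Selection E > 30: {(40, 5, 3, 14, 13), (40, 5, 3, 2, 35), (40, 5, 3, 21, 39), (40, 7, 7, 14, 13), (40, 7, 7, 2, 35), (40, 7, 7, 21, 39), (40, 8, 32, 14, 13), (40, 8, 32, 2, 35), (40, 8, 32, 21, 39)}
π_{E, F} gives {(40, 13), (40, 35), (40, 39)} (6 duplicate(s) eliminated).

{(40, 13), (40, 35), (40, 39)}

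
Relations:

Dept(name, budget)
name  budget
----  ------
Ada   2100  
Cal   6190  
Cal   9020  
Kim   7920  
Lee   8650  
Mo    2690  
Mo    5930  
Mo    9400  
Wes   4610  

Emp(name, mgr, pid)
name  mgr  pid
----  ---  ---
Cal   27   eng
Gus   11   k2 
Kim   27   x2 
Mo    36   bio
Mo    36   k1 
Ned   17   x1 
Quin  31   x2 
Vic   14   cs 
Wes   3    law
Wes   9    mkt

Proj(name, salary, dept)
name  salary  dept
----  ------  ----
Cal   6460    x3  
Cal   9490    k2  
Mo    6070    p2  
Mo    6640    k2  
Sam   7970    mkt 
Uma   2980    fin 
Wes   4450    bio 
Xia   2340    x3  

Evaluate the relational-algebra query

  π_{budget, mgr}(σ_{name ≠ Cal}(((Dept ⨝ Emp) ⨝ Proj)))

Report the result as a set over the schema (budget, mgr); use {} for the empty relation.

Natural join on name: {(Cal, 6190, 27, eng), (Cal, 9020, 27, eng), (Kim, 7920, 27, x2), (Mo, 2690, 36, bio), (Mo, 2690, 36, k1), (Mo, 5930, 36, bio), (Mo, 5930, 36, k1), (Mo, 9400, 36, bio), (Mo, 9400, 36, k1), (Wes, 4610, 3, law), (Wes, 4610, 9, mkt)}
Natural join on name: {(Cal, 6190, 27, eng, 6460, x3), (Cal, 6190, 27, eng, 9490, k2), (Cal, 9020, 27, eng, 6460, x3), (Cal, 9020, 27, eng, 9490, k2), (Mo, 2690, 36, bio, 6070, p2), (Mo, 2690, 36, bio, 6640, k2), (Mo, 2690, 36, k1, 6070, p2), (Mo, 2690, 36, k1, 6640, k2), (Mo, 5930, 36, bio, 6070, p2), (Mo, 5930, 36, bio, 6640, k2), (Mo, 5930, 36, k1, 6070, p2), (Mo, 5930, 36, k1, 6640, k2), (Mo, 9400, 36, bio, 6070, p2), (Mo, 9400, 36, bio, 6640, k2), (Mo, 9400, 36, k1, 6070, p2), (Mo, 9400, 36, k1, 6640, k2), (Wes, 4610, 3, law, 4450, bio), (Wes, 4610, 9, mkt, 4450, bio)}
Selection name ≠ Cal: {(Mo, 2690, 36, bio, 6070, p2), (Mo, 2690, 36, bio, 6640, k2), (Mo, 2690, 36, k1, 6070, p2), (Mo, 2690, 36, k1, 6640, k2), (Mo, 5930, 36, bio, 6070, p2), (Mo, 5930, 36, bio, 6640, k2), (Mo, 5930, 36, k1, 6070, p2), (Mo, 5930, 36, k1, 6640, k2), (Mo, 9400, 36, bio, 6070, p2), (Mo, 9400, 36, bio, 6640, k2), (Mo, 9400, 36, k1, 6070, p2), (Mo, 9400, 36, k1, 6640, k2), (Wes, 4610, 3, law, 4450, bio), (Wes, 4610, 9, mkt, 4450, bio)}
Projecting to budget, mgr (9 duplicate(s) eliminated): {(2690, 36), (4610, 3), (4610, 9), (5930, 36), (9400, 36)}

{(2690, 36), (4610, 3), (4610, 9), (5930, 36), (9400, 36)}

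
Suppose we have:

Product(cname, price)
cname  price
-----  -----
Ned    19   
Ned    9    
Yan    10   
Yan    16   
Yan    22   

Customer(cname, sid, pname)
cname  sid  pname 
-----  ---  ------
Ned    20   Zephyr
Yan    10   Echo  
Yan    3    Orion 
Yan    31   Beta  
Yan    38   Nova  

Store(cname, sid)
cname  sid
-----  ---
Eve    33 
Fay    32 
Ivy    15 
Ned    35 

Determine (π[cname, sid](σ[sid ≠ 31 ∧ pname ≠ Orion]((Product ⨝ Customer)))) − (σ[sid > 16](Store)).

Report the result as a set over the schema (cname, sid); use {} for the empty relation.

{(Ned, 20), (Yan, 10), (Yan, 38)}

Natural join on cname: {(Ned, 19, 20, Zephyr), (Ned, 9, 20, Zephyr), (Yan, 10, 10, Echo), (Yan, 10, 3, Orion), (Yan, 10, 31, Beta), (Yan, 10, 38, Nova), (Yan, 16, 10, Echo), (Yan, 16, 3, Orion), (Yan, 16, 31, Beta), (Yan, 16, 38, Nova), (Yan, 22, 10, Echo), (Yan, 22, 3, Orion), (Yan, 22, 31, Beta), (Yan, 22, 38, Nova)}
σ[sid ≠ 31 ∧ pname ≠ Orion]: keep tuples satisfying sid ≠ 31 ∧ pname ≠ Orion → {(Ned, 19, 20, Zephyr), (Ned, 9, 20, Zephyr), (Yan, 10, 10, Echo), (Yan, 10, 38, Nova), (Yan, 16, 10, Echo), (Yan, 16, 38, Nova), (Yan, 22, 10, Echo), (Yan, 22, 38, Nova)}
π[cname, sid]: project onto (cname, sid) (5 duplicate(s) eliminated) → {(Ned, 20), (Yan, 10), (Yan, 38)}
σ[sid > 16]: keep tuples satisfying sid > 16 → {(Eve, 33), (Fay, 32), (Ned, 35)}
Taking the difference: {(Ned, 20), (Yan, 10), (Yan, 38)}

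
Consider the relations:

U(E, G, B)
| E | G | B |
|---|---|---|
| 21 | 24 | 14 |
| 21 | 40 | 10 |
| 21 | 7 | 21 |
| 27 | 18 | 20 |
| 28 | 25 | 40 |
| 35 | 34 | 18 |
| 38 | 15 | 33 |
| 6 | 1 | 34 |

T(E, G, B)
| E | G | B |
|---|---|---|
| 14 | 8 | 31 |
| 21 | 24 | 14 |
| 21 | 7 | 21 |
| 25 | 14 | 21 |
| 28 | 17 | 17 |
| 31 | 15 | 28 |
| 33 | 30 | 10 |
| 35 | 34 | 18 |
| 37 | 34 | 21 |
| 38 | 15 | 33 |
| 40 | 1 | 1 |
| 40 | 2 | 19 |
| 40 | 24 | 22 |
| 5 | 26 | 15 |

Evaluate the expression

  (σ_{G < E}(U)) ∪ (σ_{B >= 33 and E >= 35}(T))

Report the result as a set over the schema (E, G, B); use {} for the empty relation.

Filtering on G < E leaves {(21, 7, 21), (27, 18, 20), (28, 25, 40), (35, 34, 18), (38, 15, 33), (6, 1, 34)}.
Filtering on B >= 33 and E >= 35 leaves {(38, 15, 33)}.
Union: {(21, 7, 21), (27, 18, 20), (28, 25, 40), (35, 34, 18), (38, 15, 33), (6, 1, 34)} with {(38, 15, 33)} → {(21, 7, 21), (27, 18, 20), (28, 25, 40), (35, 34, 18), (38, 15, 33), (6, 1, 34)}

{(21, 7, 21), (27, 18, 20), (28, 25, 40), (35, 34, 18), (38, 15, 33), (6, 1, 34)}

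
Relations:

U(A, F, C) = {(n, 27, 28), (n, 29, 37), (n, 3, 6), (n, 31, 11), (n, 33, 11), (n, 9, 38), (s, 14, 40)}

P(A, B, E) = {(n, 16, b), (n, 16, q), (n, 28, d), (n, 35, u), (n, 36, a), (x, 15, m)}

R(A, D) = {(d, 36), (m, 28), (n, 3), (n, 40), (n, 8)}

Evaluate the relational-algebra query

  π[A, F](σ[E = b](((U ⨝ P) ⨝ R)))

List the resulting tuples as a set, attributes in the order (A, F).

Joining U and P on A yields {(n, 27, 28, 16, b), (n, 27, 28, 16, q), (n, 27, 28, 28, d), (n, 27, 28, 35, u), (n, 27, 28, 36, a), (n, 29, 37, 16, b), (n, 29, 37, 16, q), (n, 29, 37, 28, d), (n, 29, 37, 35, u), (n, 29, 37, 36, a), (n, 3, 6, 16, b), (n, 3, 6, 16, q), (n, 3, 6, 28, d), (n, 3, 6, 35, u), (n, 3, 6, 36, a), (n, 31, 11, 16, b), (n, 31, 11, 16, q), (n, 31, 11, 28, d), (n, 31, 11, 35, u), (n, 31, 11, 36, a), (n, 33, 11, 16, b), (n, 33, 11, 16, q), (n, 33, 11, 28, d), (n, 33, 11, 35, u), (n, 33, 11, 36, a), (n, 9, 38, 16, b), (n, 9, 38, 16, q), (n, 9, 38, 28, d), (n, 9, 38, 35, u), (n, 9, 38, 36, a)}.
Joining (U ⨝ P) and R on A yields {(n, 27, 28, 16, b, 3), (n, 27, 28, 16, b, 40), (n, 27, 28, 16, b, 8), (n, 27, 28, 16, q, 3), (n, 27, 28, 16, q, 40), (n, 27, 28, 16, q, 8), (n, 27, 28, 28, d, 3), (n, 27, 28, 28, d, 40), (n, 27, 28, 28, d, 8), (n, 27, 28, 35, u, 3), (n, 27, 28, 35, u, 40), (n, 27, 28, 35, u, 8), (n, 27, 28, 36, a, 3), (n, 27, 28, 36, a, 40), (n, 27, 28, 36, a, 8), (n, 29, 37, 16, b, 3), (n, 29, 37, 16, b, 40), (n, 29, 37, 16, b, 8), (n, 29, 37, 16, q, 3), (n, 29, 37, 16, q, 40), (n, 29, 37, 16, q, 8), (n, 29, 37, 28, d, 3), (n, 29, 37, 28, d, 40), (n, 29, 37, 28, d, 8), (n, 29, 37, 35, u, 3), (n, 29, 37, 35, u, 40), (n, 29, 37, 35, u, 8), (n, 29, 37, 36, a, 3), (n, 29, 37, 36, a, 40), (n, 29, 37, 36, a, 8), (n, 3, 6, 16, b, 3), (n, 3, 6, 16, b, 40), (n, 3, 6, 16, b, 8), (n, 3, 6, 16, q, 3), (n, 3, 6, 16, q, 40), (n, 3, 6, 16, q, 8), (n, 3, 6, 28, d, 3), (n, 3, 6, 28, d, 40), (n, 3, 6, 28, d, 8), (n, 3, 6, 35, u, 3), (n, 3, 6, 35, u, 40), (n, 3, 6, 35, u, 8), (n, 3, 6, 36, a, 3), (n, 3, 6, 36, a, 40), (n, 3, 6, 36, a, 8), (n, 31, 11, 16, b, 3), (n, 31, 11, 16, b, 40), (n, 31, 11, 16, b, 8), (n, 31, 11, 16, q, 3), (n, 31, 11, 16, q, 40), (n, 31, 11, 16, q, 8), (n, 31, 11, 28, d, 3), (n, 31, 11, 28, d, 40), (n, 31, 11, 28, d, 8), (n, 31, 11, 35, u, 3), (n, 31, 11, 35, u, 40), (n, 31, 11, 35, u, 8), (n, 31, 11, 36, a, 3), (n, 31, 11, 36, a, 40), (n, 31, 11, 36, a, 8), (n, 33, 11, 16, b, 3), (n, 33, 11, 16, b, 40), (n, 33, 11, 16, b, 8), (n, 33, 11, 16, q, 3), (n, 33, 11, 16, q, 40), (n, 33, 11, 16, q, 8), (n, 33, 11, 28, d, 3), (n, 33, 11, 28, d, 40), (n, 33, 11, 28, d, 8), (n, 33, 11, 35, u, 3), (n, 33, 11, 35, u, 40), (n, 33, 11, 35, u, 8), (n, 33, 11, 36, a, 3), (n, 33, 11, 36, a, 40), (n, 33, 11, 36, a, 8), (n, 9, 38, 16, b, 3), (n, 9, 38, 16, b, 40), (n, 9, 38, 16, b, 8), (n, 9, 38, 16, q, 3), (n, 9, 38, 16, q, 40), (n, 9, 38, 16, q, 8), (n, 9, 38, 28, d, 3), (n, 9, 38, 28, d, 40), (n, 9, 38, 28, d, 8), (n, 9, 38, 35, u, 3), (n, 9, 38, 35, u, 40), (n, 9, 38, 35, u, 8), (n, 9, 38, 36, a, 3), (n, 9, 38, 36, a, 40), (n, 9, 38, 36, a, 8)}.
Filtering on E = b leaves {(n, 27, 28, 16, b, 3), (n, 27, 28, 16, b, 40), (n, 27, 28, 16, b, 8), (n, 29, 37, 16, b, 3), (n, 29, 37, 16, b, 40), (n, 29, 37, 16, b, 8), (n, 3, 6, 16, b, 3), (n, 3, 6, 16, b, 40), (n, 3, 6, 16, b, 8), (n, 31, 11, 16, b, 3), (n, 31, 11, 16, b, 40), (n, 31, 11, 16, b, 8), (n, 33, 11, 16, b, 3), (n, 33, 11, 16, b, 40), (n, 33, 11, 16, b, 8), (n, 9, 38, 16, b, 3), (n, 9, 38, 16, b, 40), (n, 9, 38, 16, b, 8)}.
Keep only column(s) A, F (12 duplicate(s) eliminated): {(n, 27), (n, 29), (n, 3), (n, 31), (n, 33), (n, 9)}

{(n, 27), (n, 29), (n, 3), (n, 31), (n, 33), (n, 9)}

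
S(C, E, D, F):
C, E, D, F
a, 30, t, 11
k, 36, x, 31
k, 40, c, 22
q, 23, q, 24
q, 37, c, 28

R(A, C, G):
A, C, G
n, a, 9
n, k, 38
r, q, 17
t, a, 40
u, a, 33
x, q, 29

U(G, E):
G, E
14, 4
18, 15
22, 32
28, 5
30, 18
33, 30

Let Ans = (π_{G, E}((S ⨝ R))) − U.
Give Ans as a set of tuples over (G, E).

Natural join on C: {(a, 30, t, 11, n, 9), (a, 30, t, 11, t, 40), (a, 30, t, 11, u, 33), (k, 36, x, 31, n, 38), (k, 40, c, 22, n, 38), (q, 23, q, 24, r, 17), (q, 23, q, 24, x, 29), (q, 37, c, 28, r, 17), (q, 37, c, 28, x, 29)}
π_{G, E} gives {(17, 23), (17, 37), (29, 23), (29, 37), (33, 30), (38, 36), (38, 40), (40, 30), (9, 30)}.
Set difference of the two operands is {(17, 23), (17, 37), (29, 23), (29, 37), (38, 36), (38, 40), (40, 30), (9, 30)}.

{(17, 23), (17, 37), (29, 23), (29, 37), (38, 36), (38, 40), (40, 30), (9, 30)}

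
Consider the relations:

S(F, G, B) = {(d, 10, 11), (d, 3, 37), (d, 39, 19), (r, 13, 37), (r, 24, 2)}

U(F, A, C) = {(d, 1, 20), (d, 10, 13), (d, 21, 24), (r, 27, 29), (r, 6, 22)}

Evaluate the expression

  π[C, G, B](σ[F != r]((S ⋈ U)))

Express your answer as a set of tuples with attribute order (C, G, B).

S ⋈ U (natural join on F): {(d, 10, 11, 1, 20), (d, 10, 11, 10, 13), (d, 10, 11, 21, 24), (d, 3, 37, 1, 20), (d, 3, 37, 10, 13), (d, 3, 37, 21, 24), (d, 39, 19, 1, 20), (d, 39, 19, 10, 13), (d, 39, 19, 21, 24), (r, 13, 37, 27, 29), (r, 13, 37, 6, 22), (r, 24, 2, 27, 29), (r, 24, 2, 6, 22)}
Selection F != r: {(d, 10, 11, 1, 20), (d, 10, 11, 10, 13), (d, 10, 11, 21, 24), (d, 3, 37, 1, 20), (d, 3, 37, 10, 13), (d, 3, 37, 21, 24), (d, 39, 19, 1, 20), (d, 39, 19, 10, 13), (d, 39, 19, 21, 24)}
π_{C, G, B} gives {(13, 10, 11), (13, 3, 37), (13, 39, 19), (20, 10, 11), (20, 3, 37), (20, 39, 19), (24, 10, 11), (24, 3, 37), (24, 39, 19)}.

{(13, 10, 11), (13, 3, 37), (13, 39, 19), (20, 10, 11), (20, 3, 37), (20, 39, 19), (24, 10, 11), (24, 3, 37), (24, 39, 19)}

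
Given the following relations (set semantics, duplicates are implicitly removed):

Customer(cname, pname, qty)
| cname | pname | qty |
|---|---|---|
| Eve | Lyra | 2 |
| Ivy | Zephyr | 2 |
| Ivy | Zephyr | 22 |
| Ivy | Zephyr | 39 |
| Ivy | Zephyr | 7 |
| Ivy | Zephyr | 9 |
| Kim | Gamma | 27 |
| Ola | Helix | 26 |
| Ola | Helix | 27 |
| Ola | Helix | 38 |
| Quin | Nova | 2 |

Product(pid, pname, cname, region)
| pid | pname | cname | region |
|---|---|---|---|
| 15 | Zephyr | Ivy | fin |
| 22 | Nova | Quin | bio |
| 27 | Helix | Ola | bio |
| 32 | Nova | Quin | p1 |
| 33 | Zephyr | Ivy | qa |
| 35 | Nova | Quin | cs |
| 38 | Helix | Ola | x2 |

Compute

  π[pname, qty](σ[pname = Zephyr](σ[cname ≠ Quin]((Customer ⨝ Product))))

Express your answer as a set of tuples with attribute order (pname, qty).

{(Zephyr, 2), (Zephyr, 22), (Zephyr, 39), (Zephyr, 7), (Zephyr, 9)}

Natural join on cname, pname: {(Ivy, Zephyr, 2, 15, fin), (Ivy, Zephyr, 2, 33, qa), (Ivy, Zephyr, 22, 15, fin), (Ivy, Zephyr, 22, 33, qa), (Ivy, Zephyr, 39, 15, fin), (Ivy, Zephyr, 39, 33, qa), (Ivy, Zephyr, 7, 15, fin), (Ivy, Zephyr, 7, 33, qa), (Ivy, Zephyr, 9, 15, fin), (Ivy, Zephyr, 9, 33, qa), (Ola, Helix, 26, 27, bio), (Ola, Helix, 26, 38, x2), (Ola, Helix, 27, 27, bio), (Ola, Helix, 27, 38, x2), (Ola, Helix, 38, 27, bio), (Ola, Helix, 38, 38, x2), (Quin, Nova, 2, 22, bio), (Quin, Nova, 2, 32, p1), (Quin, Nova, 2, 35, cs)}
σ[cname ≠ Quin]: keep tuples satisfying cname ≠ Quin → {(Ivy, Zephyr, 2, 15, fin), (Ivy, Zephyr, 2, 33, qa), (Ivy, Zephyr, 22, 15, fin), (Ivy, Zephyr, 22, 33, qa), (Ivy, Zephyr, 39, 15, fin), (Ivy, Zephyr, 39, 33, qa), (Ivy, Zephyr, 7, 15, fin), (Ivy, Zephyr, 7, 33, qa), (Ivy, Zephyr, 9, 15, fin), (Ivy, Zephyr, 9, 33, qa), (Ola, Helix, 26, 27, bio), (Ola, Helix, 26, 38, x2), (Ola, Helix, 27, 27, bio), (Ola, Helix, 27, 38, x2), (Ola, Helix, 38, 27, bio), (Ola, Helix, 38, 38, x2)}
σ[pname = Zephyr]: keep tuples satisfying pname = Zephyr → {(Ivy, Zephyr, 2, 15, fin), (Ivy, Zephyr, 2, 33, qa), (Ivy, Zephyr, 22, 15, fin), (Ivy, Zephyr, 22, 33, qa), (Ivy, Zephyr, 39, 15, fin), (Ivy, Zephyr, 39, 33, qa), (Ivy, Zephyr, 7, 15, fin), (Ivy, Zephyr, 7, 33, qa), (Ivy, Zephyr, 9, 15, fin), (Ivy, Zephyr, 9, 33, qa)}
Projecting to pname, qty (5 duplicate(s) eliminated): {(Zephyr, 2), (Zephyr, 22), (Zephyr, 39), (Zephyr, 7), (Zephyr, 9)}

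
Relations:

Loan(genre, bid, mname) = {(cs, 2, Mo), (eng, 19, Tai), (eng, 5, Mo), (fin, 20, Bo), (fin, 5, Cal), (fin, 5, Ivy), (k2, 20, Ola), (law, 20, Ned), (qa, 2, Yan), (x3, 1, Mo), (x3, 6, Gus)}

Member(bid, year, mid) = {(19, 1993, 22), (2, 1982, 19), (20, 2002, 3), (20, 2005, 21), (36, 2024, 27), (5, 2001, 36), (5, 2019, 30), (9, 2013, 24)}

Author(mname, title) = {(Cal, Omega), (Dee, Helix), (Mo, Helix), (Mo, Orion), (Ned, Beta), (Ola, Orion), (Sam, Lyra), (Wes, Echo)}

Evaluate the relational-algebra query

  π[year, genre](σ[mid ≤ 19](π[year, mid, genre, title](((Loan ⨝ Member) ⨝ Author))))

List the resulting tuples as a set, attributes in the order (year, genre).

{(1982, cs), (2002, k2), (2002, law)}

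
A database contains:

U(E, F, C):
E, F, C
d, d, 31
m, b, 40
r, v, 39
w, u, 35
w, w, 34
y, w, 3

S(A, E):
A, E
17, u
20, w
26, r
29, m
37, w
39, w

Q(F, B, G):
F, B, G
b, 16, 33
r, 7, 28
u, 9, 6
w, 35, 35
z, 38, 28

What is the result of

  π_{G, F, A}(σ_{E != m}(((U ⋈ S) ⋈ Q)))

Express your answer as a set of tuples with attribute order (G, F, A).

{(35, w, 20), (35, w, 37), (35, w, 39), (6, u, 20), (6, u, 37), (6, u, 39)}

Joining U and S on E yields {(m, b, 40, 29), (r, v, 39, 26), (w, u, 35, 20), (w, u, 35, 37), (w, u, 35, 39), (w, w, 34, 20), (w, w, 34, 37), (w, w, 34, 39)}.
Joining (U ⋈ S) and Q on F yields {(m, b, 40, 29, 16, 33), (w, u, 35, 20, 9, 6), (w, u, 35, 37, 9, 6), (w, u, 35, 39, 9, 6), (w, w, 34, 20, 35, 35), (w, w, 34, 37, 35, 35), (w, w, 34, 39, 35, 35)}.
σ[E != m]: keep tuples satisfying E != m → {(w, u, 35, 20, 9, 6), (w, u, 35, 37, 9, 6), (w, u, 35, 39, 9, 6), (w, w, 34, 20, 35, 35), (w, w, 34, 37, 35, 35), (w, w, 34, 39, 35, 35)}
π[G, F, A]: project onto (G, F, A) → {(35, w, 20), (35, w, 37), (35, w, 39), (6, u, 20), (6, u, 37), (6, u, 39)}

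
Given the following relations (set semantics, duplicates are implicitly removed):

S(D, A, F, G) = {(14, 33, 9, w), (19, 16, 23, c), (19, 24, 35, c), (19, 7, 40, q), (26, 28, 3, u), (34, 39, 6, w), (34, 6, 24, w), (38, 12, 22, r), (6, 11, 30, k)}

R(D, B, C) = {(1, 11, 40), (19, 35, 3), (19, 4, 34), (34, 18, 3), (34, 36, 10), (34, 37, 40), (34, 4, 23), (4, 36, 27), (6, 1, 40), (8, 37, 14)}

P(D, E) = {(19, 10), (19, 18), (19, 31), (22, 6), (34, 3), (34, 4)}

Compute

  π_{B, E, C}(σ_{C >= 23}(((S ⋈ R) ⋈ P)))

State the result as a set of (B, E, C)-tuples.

Joining S and R on D yields {(19, 16, 23, c, 35, 3), (19, 16, 23, c, 4, 34), (19, 24, 35, c, 35, 3), (19, 24, 35, c, 4, 34), (19, 7, 40, q, 35, 3), (19, 7, 40, q, 4, 34), (34, 39, 6, w, 18, 3), (34, 39, 6, w, 36, 10), (34, 39, 6, w, 37, 40), (34, 39, 6, w, 4, 23), (34, 6, 24, w, 18, 3), (34, 6, 24, w, 36, 10), (34, 6, 24, w, 37, 40), (34, 6, 24, w, 4, 23), (6, 11, 30, k, 1, 40)}.
Joining (S ⋈ R) and P on D yields {(19, 16, 23, c, 35, 3, 10), (19, 16, 23, c, 35, 3, 18), (19, 16, 23, c, 35, 3, 31), (19, 16, 23, c, 4, 34, 10), (19, 16, 23, c, 4, 34, 18), (19, 16, 23, c, 4, 34, 31), (19, 24, 35, c, 35, 3, 10), (19, 24, 35, c, 35, 3, 18), (19, 24, 35, c, 35, 3, 31), (19, 24, 35, c, 4, 34, 10), (19, 24, 35, c, 4, 34, 18), (19, 24, 35, c, 4, 34, 31), (19, 7, 40, q, 35, 3, 10), (19, 7, 40, q, 35, 3, 18), (19, 7, 40, q, 35, 3, 31), (19, 7, 40, q, 4, 34, 10), (19, 7, 40, q, 4, 34, 18), (19, 7, 40, q, 4, 34, 31), (34, 39, 6, w, 18, 3, 3), (34, 39, 6, w, 18, 3, 4), (34, 39, 6, w, 36, 10, 3), (34, 39, 6, w, 36, 10, 4), (34, 39, 6, w, 37, 40, 3), (34, 39, 6, w, 37, 40, 4), (34, 39, 6, w, 4, 23, 3), (34, 39, 6, w, 4, 23, 4), (34, 6, 24, w, 18, 3, 3), (34, 6, 24, w, 18, 3, 4), (34, 6, 24, w, 36, 10, 3), (34, 6, 24, w, 36, 10, 4), (34, 6, 24, w, 37, 40, 3), (34, 6, 24, w, 37, 40, 4), (34, 6, 24, w, 4, 23, 3), (34, 6, 24, w, 4, 23, 4)}.
Filtering on C >= 23 leaves {(19, 16, 23, c, 4, 34, 10), (19, 16, 23, c, 4, 34, 18), (19, 16, 23, c, 4, 34, 31), (19, 24, 35, c, 4, 34, 10), (19, 24, 35, c, 4, 34, 18), (19, 24, 35, c, 4, 34, 31), (19, 7, 40, q, 4, 34, 10), (19, 7, 40, q, 4, 34, 18), (19, 7, 40, q, 4, 34, 31), (34, 39, 6, w, 37, 40, 3), (34, 39, 6, w, 37, 40, 4), (34, 39, 6, w, 4, 23, 3), (34, 39, 6, w, 4, 23, 4), (34, 6, 24, w, 37, 40, 3), (34, 6, 24, w, 37, 40, 4), (34, 6, 24, w, 4, 23, 3), (34, 6, 24, w, 4, 23, 4)}.
Projecting to B, E, C (10 duplicate(s) eliminated): {(37, 3, 40), (37, 4, 40), (4, 10, 34), (4, 18, 34), (4, 3, 23), (4, 31, 34), (4, 4, 23)}

{(37, 3, 40), (37, 4, 40), (4, 10, 34), (4, 18, 34), (4, 3, 23), (4, 31, 34), (4, 4, 23)}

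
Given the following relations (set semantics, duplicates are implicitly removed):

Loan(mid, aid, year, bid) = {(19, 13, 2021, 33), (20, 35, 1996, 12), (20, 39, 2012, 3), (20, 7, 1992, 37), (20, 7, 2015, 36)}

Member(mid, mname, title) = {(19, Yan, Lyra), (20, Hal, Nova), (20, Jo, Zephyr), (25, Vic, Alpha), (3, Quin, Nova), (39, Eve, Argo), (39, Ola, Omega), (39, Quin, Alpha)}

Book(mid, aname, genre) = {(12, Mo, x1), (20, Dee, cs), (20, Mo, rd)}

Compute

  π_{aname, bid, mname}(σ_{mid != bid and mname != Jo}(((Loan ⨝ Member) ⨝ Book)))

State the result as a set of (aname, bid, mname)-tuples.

Loan ⋈ Member (natural join on mid): {(19, 13, 2021, 33, Yan, Lyra), (20, 35, 1996, 12, Hal, Nova), (20, 35, 1996, 12, Jo, Zephyr), (20, 39, 2012, 3, Hal, Nova), (20, 39, 2012, 3, Jo, Zephyr), (20, 7, 1992, 37, Hal, Nova), (20, 7, 1992, 37, Jo, Zephyr), (20, 7, 2015, 36, Hal, Nova), (20, 7, 2015, 36, Jo, Zephyr)}
(Loan ⨝ Member) ⋈ Book (natural join on mid): {(20, 35, 1996, 12, Hal, Nova, Dee, cs), (20, 35, 1996, 12, Hal, Nova, Mo, rd), (20, 35, 1996, 12, Jo, Zephyr, Dee, cs), (20, 35, 1996, 12, Jo, Zephyr, Mo, rd), (20, 39, 2012, 3, Hal, Nova, Dee, cs), (20, 39, 2012, 3, Hal, Nova, Mo, rd), (20, 39, 2012, 3, Jo, Zephyr, Dee, cs), (20, 39, 2012, 3, Jo, Zephyr, Mo, rd), (20, 7, 1992, 37, Hal, Nova, Dee, cs), (20, 7, 1992, 37, Hal, Nova, Mo, rd), (20, 7, 1992, 37, Jo, Zephyr, Dee, cs), (20, 7, 1992, 37, Jo, Zephyr, Mo, rd), (20, 7, 2015, 36, Hal, Nova, Dee, cs), (20, 7, 2015, 36, Hal, Nova, Mo, rd), (20, 7, 2015, 36, Jo, Zephyr, Dee, cs), (20, 7, 2015, 36, Jo, Zephyr, Mo, rd)}
Selection mid != bid and mname != Jo: {(20, 35, 1996, 12, Hal, Nova, Dee, cs), (20, 35, 1996, 12, Hal, Nova, Mo, rd), (20, 39, 2012, 3, Hal, Nova, Dee, cs), (20, 39, 2012, 3, Hal, Nova, Mo, rd), (20, 7, 1992, 37, Hal, Nova, Dee, cs), (20, 7, 1992, 37, Hal, Nova, Mo, rd), (20, 7, 2015, 36, Hal, Nova, Dee, cs), (20, 7, 2015, 36, Hal, Nova, Mo, rd)}
Keep only column(s) aname, bid, mname: {(Dee, 12, Hal), (Dee, 3, Hal), (Dee, 36, Hal), (Dee, 37, Hal), (Mo, 12, Hal), (Mo, 3, Hal), (Mo, 36, Hal), (Mo, 37, Hal)}

{(Dee, 12, Hal), (Dee, 3, Hal), (Dee, 36, Hal), (Dee, 37, Hal), (Mo, 12, Hal), (Mo, 3, Hal), (Mo, 36, Hal), (Mo, 37, Hal)}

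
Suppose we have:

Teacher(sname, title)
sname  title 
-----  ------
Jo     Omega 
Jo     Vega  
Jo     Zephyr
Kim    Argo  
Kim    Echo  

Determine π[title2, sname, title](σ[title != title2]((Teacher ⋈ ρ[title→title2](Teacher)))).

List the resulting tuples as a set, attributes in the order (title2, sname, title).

{(Argo, Kim, Echo), (Echo, Kim, Argo), (Omega, Jo, Vega), (Omega, Jo, Zephyr), (Vega, Jo, Omega), (Vega, Jo, Zephyr), (Zephyr, Jo, Omega), (Zephyr, Jo, Vega)}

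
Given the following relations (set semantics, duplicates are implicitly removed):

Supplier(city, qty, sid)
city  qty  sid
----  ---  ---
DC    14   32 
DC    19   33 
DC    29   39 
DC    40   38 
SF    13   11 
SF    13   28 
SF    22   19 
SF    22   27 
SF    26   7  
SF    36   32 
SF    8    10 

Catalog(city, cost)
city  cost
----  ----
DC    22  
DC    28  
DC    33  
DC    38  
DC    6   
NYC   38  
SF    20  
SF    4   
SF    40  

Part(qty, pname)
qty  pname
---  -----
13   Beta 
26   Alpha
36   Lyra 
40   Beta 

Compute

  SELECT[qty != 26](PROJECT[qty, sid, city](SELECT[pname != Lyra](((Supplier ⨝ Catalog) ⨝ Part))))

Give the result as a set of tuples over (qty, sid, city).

{(13, 11, SF), (13, 28, SF), (40, 38, DC)}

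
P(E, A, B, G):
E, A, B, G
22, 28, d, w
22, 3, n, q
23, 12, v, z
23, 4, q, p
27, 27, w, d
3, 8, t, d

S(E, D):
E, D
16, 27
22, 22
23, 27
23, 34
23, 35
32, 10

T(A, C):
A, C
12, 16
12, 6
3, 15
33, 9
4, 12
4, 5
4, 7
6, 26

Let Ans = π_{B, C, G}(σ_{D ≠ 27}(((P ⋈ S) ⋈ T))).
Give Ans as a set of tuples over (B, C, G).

{(n, 15, q), (q, 12, p), (q, 5, p), (q, 7, p), (v, 16, z), (v, 6, z)}

P ⋈ S (natural join on E): {(22, 28, d, w, 22), (22, 3, n, q, 22), (23, 12, v, z, 27), (23, 12, v, z, 34), (23, 12, v, z, 35), (23, 4, q, p, 27), (23, 4, q, p, 34), (23, 4, q, p, 35)}
(P ⋈ S) ⋈ T (natural join on A): {(22, 3, n, q, 22, 15), (23, 12, v, z, 27, 16), (23, 12, v, z, 27, 6), (23, 12, v, z, 34, 16), (23, 12, v, z, 34, 6), (23, 12, v, z, 35, 16), (23, 12, v, z, 35, 6), (23, 4, q, p, 27, 12), (23, 4, q, p, 27, 5), (23, 4, q, p, 27, 7), (23, 4, q, p, 34, 12), (23, 4, q, p, 34, 5), (23, 4, q, p, 34, 7), (23, 4, q, p, 35, 12), (23, 4, q, p, 35, 5), (23, 4, q, p, 35, 7)}
Filtering on D ≠ 27 leaves {(22, 3, n, q, 22, 15), (23, 12, v, z, 34, 16), (23, 12, v, z, 34, 6), (23, 12, v, z, 35, 16), (23, 12, v, z, 35, 6), (23, 4, q, p, 34, 12), (23, 4, q, p, 34, 5), (23, 4, q, p, 34, 7), (23, 4, q, p, 35, 12), (23, 4, q, p, 35, 5), (23, 4, q, p, 35, 7)}.
Keep only column(s) B, C, G (5 duplicate(s) eliminated): {(n, 15, q), (q, 12, p), (q, 5, p), (q, 7, p), (v, 16, z), (v, 6, z)}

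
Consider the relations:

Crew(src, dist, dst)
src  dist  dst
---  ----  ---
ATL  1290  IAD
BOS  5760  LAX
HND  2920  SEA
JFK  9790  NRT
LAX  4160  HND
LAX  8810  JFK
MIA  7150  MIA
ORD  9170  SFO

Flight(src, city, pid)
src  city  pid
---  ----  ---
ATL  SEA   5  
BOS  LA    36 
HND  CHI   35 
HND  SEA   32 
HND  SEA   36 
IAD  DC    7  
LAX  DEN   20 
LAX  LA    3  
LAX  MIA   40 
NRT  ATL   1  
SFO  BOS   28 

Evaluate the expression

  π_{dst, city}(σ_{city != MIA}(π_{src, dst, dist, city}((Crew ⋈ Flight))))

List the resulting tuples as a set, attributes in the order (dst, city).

Crew ⋈ Flight (natural join on src): {(ATL, 1290, IAD, SEA, 5), (BOS, 5760, LAX, LA, 36), (HND, 2920, SEA, CHI, 35), (HND, 2920, SEA, SEA, 32), (HND, 2920, SEA, SEA, 36), (LAX, 4160, HND, DEN, 20), (LAX, 4160, HND, LA, 3), (LAX, 4160, HND, MIA, 40), (LAX, 8810, JFK, DEN, 20), (LAX, 8810, JFK, LA, 3), (LAX, 8810, JFK, MIA, 40)}
π_{src, dst, dist, city} gives {(ATL, IAD, 1290, SEA), (BOS, LAX, 5760, LA), (HND, SEA, 2920, CHI), (HND, SEA, 2920, SEA), (LAX, HND, 4160, DEN), (LAX, HND, 4160, LA), (LAX, HND, 4160, MIA), (LAX, JFK, 8810, DEN), (LAX, JFK, 8810, LA), (LAX, JFK, 8810, MIA)} (1 duplicate(s) eliminated).
Apply σ_{city != MIA}; surviving tuples: {(ATL, IAD, 1290, SEA), (BOS, LAX, 5760, LA), (HND, SEA, 2920, CHI), (HND, SEA, 2920, SEA), (LAX, HND, 4160, DEN), (LAX, HND, 4160, LA), (LAX, JFK, 8810, DEN), (LAX, JFK, 8810, LA)}
π_{dst, city} gives {(HND, DEN), (HND, LA), (IAD, SEA), (JFK, DEN), (JFK, LA), (LAX, LA), (SEA, CHI), (SEA, SEA)}.

{(HND, DEN), (HND, LA), (IAD, SEA), (JFK, DEN), (JFK, LA), (LAX, LA), (SEA, CHI), (SEA, SEA)}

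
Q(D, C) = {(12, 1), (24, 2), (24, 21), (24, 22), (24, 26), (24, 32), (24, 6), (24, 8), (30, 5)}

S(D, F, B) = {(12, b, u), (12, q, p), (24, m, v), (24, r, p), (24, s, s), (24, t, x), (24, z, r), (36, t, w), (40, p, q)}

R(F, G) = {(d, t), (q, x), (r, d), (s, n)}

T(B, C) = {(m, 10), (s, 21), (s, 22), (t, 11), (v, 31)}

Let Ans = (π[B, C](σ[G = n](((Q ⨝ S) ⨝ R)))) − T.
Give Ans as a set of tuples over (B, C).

{(s, 2), (s, 26), (s, 32), (s, 6), (s, 8)}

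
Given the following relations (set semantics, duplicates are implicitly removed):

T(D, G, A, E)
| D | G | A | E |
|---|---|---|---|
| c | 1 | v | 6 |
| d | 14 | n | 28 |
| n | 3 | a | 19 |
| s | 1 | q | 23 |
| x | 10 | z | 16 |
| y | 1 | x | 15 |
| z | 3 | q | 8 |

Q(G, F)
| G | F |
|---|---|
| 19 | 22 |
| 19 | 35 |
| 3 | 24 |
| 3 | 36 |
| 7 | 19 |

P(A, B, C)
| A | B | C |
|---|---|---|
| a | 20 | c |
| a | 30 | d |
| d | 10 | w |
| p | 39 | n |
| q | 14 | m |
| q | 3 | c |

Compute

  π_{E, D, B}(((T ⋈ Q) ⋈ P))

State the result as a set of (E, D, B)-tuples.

{(19, n, 20), (19, n, 30), (8, z, 14), (8, z, 3)}

Joining T and Q on G yields {(n, 3, a, 19, 24), (n, 3, a, 19, 36), (z, 3, q, 8, 24), (z, 3, q, 8, 36)}.
Joining (T ⋈ Q) and P on A yields {(n, 3, a, 19, 24, 20, c), (n, 3, a, 19, 24, 30, d), (n, 3, a, 19, 36, 20, c), (n, 3, a, 19, 36, 30, d), (z, 3, q, 8, 24, 14, m), (z, 3, q, 8, 24, 3, c), (z, 3, q, 8, 36, 14, m), (z, 3, q, 8, 36, 3, c)}.
Keep only column(s) E, D, B (4 duplicate(s) eliminated): {(19, n, 20), (19, n, 30), (8, z, 14), (8, z, 3)}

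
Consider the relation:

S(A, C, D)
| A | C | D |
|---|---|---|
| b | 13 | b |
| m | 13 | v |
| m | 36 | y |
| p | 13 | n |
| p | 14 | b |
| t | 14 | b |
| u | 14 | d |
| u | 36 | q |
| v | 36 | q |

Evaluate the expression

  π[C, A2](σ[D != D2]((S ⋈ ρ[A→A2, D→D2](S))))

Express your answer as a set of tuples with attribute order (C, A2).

ρ[A→A2, D→D2]: schema becomes (A2, C, D2); tuples unchanged.
S ⋈ ρ[A→A2, D→D2](S) (natural join on C): {(b, 13, b, b, b), (b, 13, b, m, v), (b, 13, b, p, n), (m, 13, v, b, b), (m, 13, v, m, v), (m, 13, v, p, n), (m, 36, y, m, y), (m, 36, y, u, q), (m, 36, y, v, q), (p, 13, n, b, b), (p, 13, n, m, v), (p, 13, n, p, n), (p, 14, b, p, b), (p, 14, b, t, b), (p, 14, b, u, d), (t, 14, b, p, b), (t, 14, b, t, b), (t, 14, b, u, d), (u, 14, d, p, b), (u, 14, d, t, b), (u, 14, d, u, d), (u, 36, q, m, y), (u, 36, q, u, q), (u, 36, q, v, q), (v, 36, q, m, y), (v, 36, q, u, q), (v, 36, q, v, q)}
Apply σ_{D != D2}; surviving tuples: {(b, 13, b, m, v), (b, 13, b, p, n), (m, 13, v, b, b), (m, 13, v, p, n), (m, 36, y, u, q), (m, 36, y, v, q), (p, 13, n, b, b), (p, 13, n, m, v), (p, 14, b, u, d), (t, 14, b, u, d), (u, 14, d, p, b), (u, 14, d, t, b), (u, 36, q, m, y), (v, 36, q, m, y)}
Keep only column(s) C, A2 (5 duplicate(s) eliminated): {(13, b), (13, m), (13, p), (14, p), (14, t), (14, u), (36, m), (36, u), (36, v)}

{(13, b), (13, m), (13, p), (14, p), (14, t), (14, u), (36, m), (36, u), (36, v)}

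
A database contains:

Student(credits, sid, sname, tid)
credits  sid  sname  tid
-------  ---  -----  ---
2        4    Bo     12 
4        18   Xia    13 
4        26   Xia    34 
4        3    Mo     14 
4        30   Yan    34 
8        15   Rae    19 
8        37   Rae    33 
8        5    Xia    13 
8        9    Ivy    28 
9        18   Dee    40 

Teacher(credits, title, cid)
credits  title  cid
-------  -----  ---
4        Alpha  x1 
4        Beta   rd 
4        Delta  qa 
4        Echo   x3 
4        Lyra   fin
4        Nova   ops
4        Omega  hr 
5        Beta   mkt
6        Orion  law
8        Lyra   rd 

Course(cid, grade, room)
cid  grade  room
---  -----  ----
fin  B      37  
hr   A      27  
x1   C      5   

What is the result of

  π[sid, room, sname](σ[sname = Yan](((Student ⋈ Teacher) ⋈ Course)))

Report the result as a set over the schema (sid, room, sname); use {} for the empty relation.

Student ⋈ Teacher (natural join on credits): {(4, 18, Xia, 13, Alpha, x1), (4, 18, Xia, 13, Beta, rd), (4, 18, Xia, 13, Delta, qa), (4, 18, Xia, 13, Echo, x3), (4, 18, Xia, 13, Lyra, fin), (4, 18, Xia, 13, Nova, ops), (4, 18, Xia, 13, Omega, hr), (4, 26, Xia, 34, Alpha, x1), (4, 26, Xia, 34, Beta, rd), (4, 26, Xia, 34, Delta, qa), (4, 26, Xia, 34, Echo, x3), (4, 26, Xia, 34, Lyra, fin), (4, 26, Xia, 34, Nova, ops), (4, 26, Xia, 34, Omega, hr), (4, 3, Mo, 14, Alpha, x1), (4, 3, Mo, 14, Beta, rd), (4, 3, Mo, 14, Delta, qa), (4, 3, Mo, 14, Echo, x3), (4, 3, Mo, 14, Lyra, fin), (4, 3, Mo, 14, Nova, ops), (4, 3, Mo, 14, Omega, hr), (4, 30, Yan, 34, Alpha, x1), (4, 30, Yan, 34, Beta, rd), (4, 30, Yan, 34, Delta, qa), (4, 30, Yan, 34, Echo, x3), (4, 30, Yan, 34, Lyra, fin), (4, 30, Yan, 34, Nova, ops), (4, 30, Yan, 34, Omega, hr), (8, 15, Rae, 19, Lyra, rd), (8, 37, Rae, 33, Lyra, rd), (8, 5, Xia, 13, Lyra, rd), (8, 9, Ivy, 28, Lyra, rd)}
(Student ⋈ Teacher) ⋈ Course (natural join on cid): {(4, 18, Xia, 13, Alpha, x1, C, 5), (4, 18, Xia, 13, Lyra, fin, B, 37), (4, 18, Xia, 13, Omega, hr, A, 27), (4, 26, Xia, 34, Alpha, x1, C, 5), (4, 26, Xia, 34, Lyra, fin, B, 37), (4, 26, Xia, 34, Omega, hr, A, 27), (4, 3, Mo, 14, Alpha, x1, C, 5), (4, 3, Mo, 14, Lyra, fin, B, 37), (4, 3, Mo, 14, Omega, hr, A, 27), (4, 30, Yan, 34, Alpha, x1, C, 5), (4, 30, Yan, 34, Lyra, fin, B, 37), (4, 30, Yan, 34, Omega, hr, A, 27)}
Apply σ_{sname = Yan}; surviving tuples: {(4, 30, Yan, 34, Alpha, x1, C, 5), (4, 30, Yan, 34, Lyra, fin, B, 37), (4, 30, Yan, 34, Omega, hr, A, 27)}
Keep only column(s) sid, room, sname: {(30, 27, Yan), (30, 37, Yan), (30, 5, Yan)}

{(30, 27, Yan), (30, 37, Yan), (30, 5, Yan)}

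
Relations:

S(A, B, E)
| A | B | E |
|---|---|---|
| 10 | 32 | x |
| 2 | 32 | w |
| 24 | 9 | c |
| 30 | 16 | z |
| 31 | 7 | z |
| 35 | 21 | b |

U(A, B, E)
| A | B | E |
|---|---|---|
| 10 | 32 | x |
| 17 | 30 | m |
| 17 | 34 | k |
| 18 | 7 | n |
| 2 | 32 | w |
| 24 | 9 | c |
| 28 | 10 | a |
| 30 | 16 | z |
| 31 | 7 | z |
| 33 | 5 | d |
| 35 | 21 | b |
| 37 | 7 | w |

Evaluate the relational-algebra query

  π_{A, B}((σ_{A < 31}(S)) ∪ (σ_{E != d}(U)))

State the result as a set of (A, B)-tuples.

{(10, 32), (17, 30), (17, 34), (18, 7), (2, 32), (24, 9), (28, 10), (30, 16), (31, 7), (35, 21), (37, 7)}

Selection A < 31: {(10, 32, x), (2, 32, w), (24, 9, c), (30, 16, z)}
Selection E != d: {(10, 32, x), (17, 30, m), (17, 34, k), (18, 7, n), (2, 32, w), (24, 9, c), (28, 10, a), (30, 16, z), (31, 7, z), (35, 21, b), (37, 7, w)}
Set union of the two operands is {(10, 32, x), (17, 30, m), (17, 34, k), (18, 7, n), (2, 32, w), (24, 9, c), (28, 10, a), (30, 16, z), (31, 7, z), (35, 21, b), (37, 7, w)}.
π_{A, B} gives {(10, 32), (17, 30), (17, 34), (18, 7), (2, 32), (24, 9), (28, 10), (30, 16), (31, 7), (35, 21), (37, 7)}.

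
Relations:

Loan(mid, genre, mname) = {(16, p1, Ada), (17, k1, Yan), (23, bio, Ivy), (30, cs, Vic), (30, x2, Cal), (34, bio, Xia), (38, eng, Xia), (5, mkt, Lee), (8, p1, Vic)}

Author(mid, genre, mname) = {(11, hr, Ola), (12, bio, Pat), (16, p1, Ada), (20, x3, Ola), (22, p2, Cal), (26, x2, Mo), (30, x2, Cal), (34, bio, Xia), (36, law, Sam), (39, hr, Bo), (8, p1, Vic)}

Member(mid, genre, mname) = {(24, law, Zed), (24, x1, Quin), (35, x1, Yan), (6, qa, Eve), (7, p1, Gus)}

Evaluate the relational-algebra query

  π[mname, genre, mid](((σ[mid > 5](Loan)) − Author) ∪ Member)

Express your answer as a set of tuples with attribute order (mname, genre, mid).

Selection mid > 5: {(16, p1, Ada), (17, k1, Yan), (23, bio, Ivy), (30, cs, Vic), (30, x2, Cal), (34, bio, Xia), (38, eng, Xia), (8, p1, Vic)}
Taking the difference: {(17, k1, Yan), (23, bio, Ivy), (30, cs, Vic), (38, eng, Xia)}
Taking the union: {(17, k1, Yan), (23, bio, Ivy), (24, law, Zed), (24, x1, Quin), (30, cs, Vic), (35, x1, Yan), (38, eng, Xia), (6, qa, Eve), (7, p1, Gus)}
Keep only column(s) mname, genre, mid: {(Eve, qa, 6), (Gus, p1, 7), (Ivy, bio, 23), (Quin, x1, 24), (Vic, cs, 30), (Xia, eng, 38), (Yan, k1, 17), (Yan, x1, 35), (Zed, law, 24)}

{(Eve, qa, 6), (Gus, p1, 7), (Ivy, bio, 23), (Quin, x1, 24), (Vic, cs, 30), (Xia, eng, 38), (Yan, k1, 17), (Yan, x1, 35), (Zed, law, 24)}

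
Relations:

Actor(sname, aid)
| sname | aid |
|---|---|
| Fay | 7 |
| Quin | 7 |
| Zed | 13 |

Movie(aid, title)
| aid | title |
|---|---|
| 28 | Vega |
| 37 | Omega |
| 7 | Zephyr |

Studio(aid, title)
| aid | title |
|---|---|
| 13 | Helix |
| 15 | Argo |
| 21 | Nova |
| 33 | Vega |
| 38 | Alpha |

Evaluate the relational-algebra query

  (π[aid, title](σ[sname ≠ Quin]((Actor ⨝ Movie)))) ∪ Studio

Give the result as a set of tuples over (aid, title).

{(13, Helix), (15, Argo), (21, Nova), (33, Vega), (38, Alpha), (7, Zephyr)}

Actor ⋈ Movie (natural join on aid): {(Fay, 7, Zephyr), (Quin, 7, Zephyr)}
σ[sname ≠ Quin]: keep tuples satisfying sname ≠ Quin → {(Fay, 7, Zephyr)}
π_{aid, title} gives {(7, Zephyr)}.
Taking the union: {(13, Helix), (15, Argo), (21, Nova), (33, Vega), (38, Alpha), (7, Zephyr)}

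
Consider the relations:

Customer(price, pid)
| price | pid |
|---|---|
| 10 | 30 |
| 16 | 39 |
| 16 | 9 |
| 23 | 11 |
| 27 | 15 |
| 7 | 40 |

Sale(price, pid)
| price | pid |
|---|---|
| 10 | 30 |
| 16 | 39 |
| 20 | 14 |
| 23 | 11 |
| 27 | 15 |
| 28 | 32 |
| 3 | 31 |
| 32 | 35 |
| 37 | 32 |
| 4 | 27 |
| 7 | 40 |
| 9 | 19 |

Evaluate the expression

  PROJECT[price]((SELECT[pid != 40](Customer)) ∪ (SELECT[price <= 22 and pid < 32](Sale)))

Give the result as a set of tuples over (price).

{10, 16, 20, 23, 27, 3, 4, 9}

σ[pid != 40]: keep tuples satisfying pid != 40 → {(10, 30), (16, 39), (16, 9), (23, 11), (27, 15)}
σ[price <= 22 and pid < 32]: keep tuples satisfying price <= 22 and pid < 32 → {(10, 30), (20, 14), (3, 31), (4, 27), (9, 19)}
Union: {(10, 30), (16, 39), (16, 9), (23, 11), (27, 15)} with {(10, 30), (20, 14), (3, 31), (4, 27), (9, 19)} → {(10, 30), (16, 39), (16, 9), (20, 14), (23, 11), (27, 15), (3, 31), (4, 27), (9, 19)}
Projecting to price (1 duplicate(s) eliminated): {10, 16, 20, 23, 27, 3, 4, 9}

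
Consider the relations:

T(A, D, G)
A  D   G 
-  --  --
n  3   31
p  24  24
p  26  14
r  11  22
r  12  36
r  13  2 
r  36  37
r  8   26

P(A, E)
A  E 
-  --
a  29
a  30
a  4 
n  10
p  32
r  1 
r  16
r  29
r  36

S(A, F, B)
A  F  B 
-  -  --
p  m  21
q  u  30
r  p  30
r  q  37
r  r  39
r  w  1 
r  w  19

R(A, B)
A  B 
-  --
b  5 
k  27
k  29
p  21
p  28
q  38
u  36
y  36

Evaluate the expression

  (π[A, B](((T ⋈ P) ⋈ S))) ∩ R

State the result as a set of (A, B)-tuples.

T ⋈ P (natural join on A): {(n, 3, 31, 10), (p, 24, 24, 32), (p, 26, 14, 32), (r, 11, 22, 1), (r, 11, 22, 16), (r, 11, 22, 29), (r, 11, 22, 36), (r, 12, 36, 1), (r, 12, 36, 16), (r, 12, 36, 29), (r, 12, 36, 36), (r, 13, 2, 1), (r, 13, 2, 16), (r, 13, 2, 29), (r, 13, 2, 36), (r, 36, 37, 1), (r, 36, 37, 16), (r, 36, 37, 29), (r, 36, 37, 36), (r, 8, 26, 1), (r, 8, 26, 16), (r, 8, 26, 29), (r, 8, 26, 36)}
(T ⋈ P) ⋈ S (natural join on A): {(p, 24, 24, 32, m, 21), (p, 26, 14, 32, m, 21), (r, 11, 22, 1, p, 30), (r, 11, 22, 1, q, 37), (r, 11, 22, 1, r, 39), (r, 11, 22, 1, w, 1), (r, 11, 22, 1, w, 19), (r, 11, 22, 16, p, 30), (r, 11, 22, 16, q, 37), (r, 11, 22, 16, r, 39), (r, 11, 22, 16, w, 1), (r, 11, 22, 16, w, 19), (r, 11, 22, 29, p, 30), (r, 11, 22, 29, q, 37), (r, 11, 22, 29, r, 39), (r, 11, 22, 29, w, 1), (r, 11, 22, 29, w, 19), (r, 11, 22, 36, p, 30), (r, 11, 22, 36, q, 37), (r, 11, 22, 36, r, 39), (r, 11, 22, 36, w, 1), (r, 11, 22, 36, w, 19), (r, 12, 36, 1, p, 30), (r, 12, 36, 1, q, 37), (r, 12, 36, 1, r, 39), (r, 12, 36, 1, w, 1), (r, 12, 36, 1, w, 19), (r, 12, 36, 16, p, 30), (r, 12, 36, 16, q, 37), (r, 12, 36, 16, r, 39), (r, 12, 36, 16, w, 1), (r, 12, 36, 16, w, 19), (r, 12, 36, 29, p, 30), (r, 12, 36, 29, q, 37), (r, 12, 36, 29, r, 39), (r, 12, 36, 29, w, 1), (r, 12, 36, 29, w, 19), (r, 12, 36, 36, p, 30), (r, 12, 36, 36, q, 37), (r, 12, 36, 36, r, 39), (r, 12, 36, 36, w, 1), (r, 12, 36, 36, w, 19), (r, 13, 2, 1, p, 30), (r, 13, 2, 1, q, 37), (r, 13, 2, 1, r, 39), (r, 13, 2, 1, w, 1), (r, 13, 2, 1, w, 19), (r, 13, 2, 16, p, 30), (r, 13, 2, 16, q, 37), (r, 13, 2, 16, r, 39), (r, 13, 2, 16, w, 1), (r, 13, 2, 16, w, 19), (r, 13, 2, 29, p, 30), (r, 13, 2, 29, q, 37), (r, 13, 2, 29, r, 39), (r, 13, 2, 29, w, 1), (r, 13, 2, 29, w, 19), (r, 13, 2, 36, p, 30), (r, 13, 2, 36, q, 37), (r, 13, 2, 36, r, 39), (r, 13, 2, 36, w, 1), (r, 13, 2, 36, w, 19), (r, 36, 37, 1, p, 30), (r, 36, 37, 1, q, 37), (r, 36, 37, 1, r, 39), (r, 36, 37, 1, w, 1), (r, 36, 37, 1, w, 19), (r, 36, 37, 16, p, 30), (r, 36, 37, 16, q, 37), (r, 36, 37, 16, r, 39), (r, 36, 37, 16, w, 1), (r, 36, 37, 16, w, 19), (r, 36, 37, 29, p, 30), (r, 36, 37, 29, q, 37), (r, 36, 37, 29, r, 39), (r, 36, 37, 29, w, 1), (r, 36, 37, 29, w, 19), (r, 36, 37, 36, p, 30), (r, 36, 37, 36, q, 37), (r, 36, 37, 36, r, 39), (r, 36, 37, 36, w, 1), (r, 36, 37, 36, w, 19), (r, 8, 26, 1, p, 30), (r, 8, 26, 1, q, 37), (r, 8, 26, 1, r, 39), (r, 8, 26, 1, w, 1), (r, 8, 26, 1, w, 19), (r, 8, 26, 16, p, 30), (r, 8, 26, 16, q, 37), (r, 8, 26, 16, r, 39), (r, 8, 26, 16, w, 1), (r, 8, 26, 16, w, 19), (r, 8, 26, 29, p, 30), (r, 8, 26, 29, q, 37), (r, 8, 26, 29, r, 39), (r, 8, 26, 29, w, 1), (r, 8, 26, 29, w, 19), (r, 8, 26, 36, p, 30), (r, 8, 26, 36, q, 37), (r, 8, 26, 36, r, 39), (r, 8, 26, 36, w, 1), (r, 8, 26, 36, w, 19)}
π_{A, B} gives {(p, 21), (r, 1), (r, 19), (r, 30), (r, 37), (r, 39)} (96 duplicate(s) eliminated).
Set intersection of the two operands is {(p, 21)}.

{(p, 21)}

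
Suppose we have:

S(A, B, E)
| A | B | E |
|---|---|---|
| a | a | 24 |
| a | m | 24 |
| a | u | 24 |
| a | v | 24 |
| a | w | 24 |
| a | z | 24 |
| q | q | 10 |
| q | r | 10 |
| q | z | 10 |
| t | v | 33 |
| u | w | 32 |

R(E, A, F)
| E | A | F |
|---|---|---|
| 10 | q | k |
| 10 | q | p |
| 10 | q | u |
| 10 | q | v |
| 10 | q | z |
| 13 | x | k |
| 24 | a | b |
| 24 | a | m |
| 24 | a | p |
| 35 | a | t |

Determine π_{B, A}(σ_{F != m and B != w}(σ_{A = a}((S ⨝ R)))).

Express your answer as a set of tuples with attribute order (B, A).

Joining S and R on A, E yields {(a, a, 24, b), (a, a, 24, m), (a, a, 24, p), (a, m, 24, b), (a, m, 24, m), (a, m, 24, p), (a, u, 24, b), (a, u, 24, m), (a, u, 24, p), (a, v, 24, b), (a, v, 24, m), (a, v, 24, p), (a, w, 24, b), (a, w, 24, m), (a, w, 24, p), (a, z, 24, b), (a, z, 24, m), (a, z, 24, p), (q, q, 10, k), (q, q, 10, p), (q, q, 10, u), (q, q, 10, v), (q, q, 10, z), (q, r, 10, k), (q, r, 10, p), (q, r, 10, u), (q, r, 10, v), (q, r, 10, z), (q, z, 10, k), (q, z, 10, p), (q, z, 10, u), (q, z, 10, v), (q, z, 10, z)}.
Filtering on A = a leaves {(a, a, 24, b), (a, a, 24, m), (a, a, 24, p), (a, m, 24, b), (a, m, 24, m), (a, m, 24, p), (a, u, 24, b), (a, u, 24, m), (a, u, 24, p), (a, v, 24, b), (a, v, 24, m), (a, v, 24, p), (a, w, 24, b), (a, w, 24, m), (a, w, 24, p), (a, z, 24, b), (a, z, 24, m), (a, z, 24, p)}.
Filtering on F != m and B != w leaves {(a, a, 24, b), (a, a, 24, p), (a, m, 24, b), (a, m, 24, p), (a, u, 24, b), (a, u, 24, p), (a, v, 24, b), (a, v, 24, p), (a, z, 24, b), (a, z, 24, p)}.
Projecting to B, A (5 duplicate(s) eliminated): {(a, a), (m, a), (u, a), (v, a), (z, a)}

{(a, a), (m, a), (u, a), (v, a), (z, a)}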